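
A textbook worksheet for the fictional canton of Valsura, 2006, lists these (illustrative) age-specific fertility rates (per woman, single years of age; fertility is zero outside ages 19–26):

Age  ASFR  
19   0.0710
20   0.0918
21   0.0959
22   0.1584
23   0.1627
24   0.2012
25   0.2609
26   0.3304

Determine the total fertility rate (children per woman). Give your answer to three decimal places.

Sum of ASFRs = 0.0710 + 0.0918 + 0.0959 + 0.1584 + 0.1627 + 0.2012 + 0.2609 + 0.3304 = 1.3723
TFR = 1.3723

1.372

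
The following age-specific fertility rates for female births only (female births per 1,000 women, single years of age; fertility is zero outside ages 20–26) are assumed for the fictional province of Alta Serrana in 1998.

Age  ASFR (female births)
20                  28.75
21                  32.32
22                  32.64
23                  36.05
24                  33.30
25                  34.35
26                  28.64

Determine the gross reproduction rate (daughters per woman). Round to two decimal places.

Sum of female ASFRs = 28.75 + 32.32 + 32.64 + 36.05 + 33.30 + 34.35 + 28.64 = 226.05
GRR = 226.05 / 1000 = 0.22605

0.23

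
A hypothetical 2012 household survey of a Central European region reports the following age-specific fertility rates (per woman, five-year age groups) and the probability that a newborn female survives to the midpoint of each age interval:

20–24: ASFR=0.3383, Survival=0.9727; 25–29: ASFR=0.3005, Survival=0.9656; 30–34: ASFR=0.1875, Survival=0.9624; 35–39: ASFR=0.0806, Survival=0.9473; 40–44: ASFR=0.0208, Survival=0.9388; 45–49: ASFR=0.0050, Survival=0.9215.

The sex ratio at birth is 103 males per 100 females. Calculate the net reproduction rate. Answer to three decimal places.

Proportion female at birth = 100 / (100 + 103) = 0.49261.
Per-age-group product (5 × ASFR × survival probability):
  20–24: 5 × 0.3383 × 0.9727 = 1.64532
  25–29: 5 × 0.3005 × 0.9656 = 1.45081
  30–34: 5 × 0.1875 × 0.9624 = 0.90225
  35–39: 5 × 0.0806 × 0.9473 = 0.38176
  40–44: 5 × 0.0208 × 0.9388 = 0.09764
  45–49: 5 × 0.0050 × 0.9215 = 0.02304
Sum = 4.50082
NRR = 0.49261 × 4.50082 = 2.21715
An NRR exceeding 1 indicates intrinsic growth under these rates.

2.217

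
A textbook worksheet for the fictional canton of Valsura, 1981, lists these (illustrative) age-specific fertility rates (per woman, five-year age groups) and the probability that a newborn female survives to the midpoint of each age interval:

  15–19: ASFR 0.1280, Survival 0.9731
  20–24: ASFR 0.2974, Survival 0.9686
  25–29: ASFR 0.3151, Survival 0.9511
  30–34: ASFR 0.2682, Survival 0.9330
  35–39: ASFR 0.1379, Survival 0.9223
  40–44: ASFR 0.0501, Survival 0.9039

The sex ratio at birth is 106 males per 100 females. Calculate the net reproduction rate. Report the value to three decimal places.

Proportion female at birth = 100 / (100 + 106) = 0.48544.
Weighting each age-specific rate by interval width and survival:
  15–19: 5 × 0.1280 × 0.9731 = 0.62278
  20–24: 5 × 0.2974 × 0.9686 = 1.44031
  25–29: 5 × 0.3151 × 0.9511 = 1.49846
  30–34: 5 × 0.2682 × 0.9330 = 1.25115
  35–39: 5 × 0.1379 × 0.9223 = 0.63593
  40–44: 5 × 0.0501 × 0.9039 = 0.22643
Sum = 5.67506
NRR = 0.48544 × 5.67506 = 2.75490
NRR > 1, so each generation more than replaces itself.

2.755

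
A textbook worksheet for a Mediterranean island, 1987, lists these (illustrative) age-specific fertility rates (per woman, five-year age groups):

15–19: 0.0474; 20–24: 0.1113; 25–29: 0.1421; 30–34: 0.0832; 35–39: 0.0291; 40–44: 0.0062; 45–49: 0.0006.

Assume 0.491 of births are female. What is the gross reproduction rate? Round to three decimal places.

Proportion female at birth = 0.491.
Sum of ASFRs = 0.0474 + 0.1113 + 0.1421 + 0.0832 + 0.0291 + 0.0062 + 0.0006 = 0.4199
TFR = 5 × 0.4199 = 2.0995
GRR = 0.491 × 2.0995 = 1.03085

1.031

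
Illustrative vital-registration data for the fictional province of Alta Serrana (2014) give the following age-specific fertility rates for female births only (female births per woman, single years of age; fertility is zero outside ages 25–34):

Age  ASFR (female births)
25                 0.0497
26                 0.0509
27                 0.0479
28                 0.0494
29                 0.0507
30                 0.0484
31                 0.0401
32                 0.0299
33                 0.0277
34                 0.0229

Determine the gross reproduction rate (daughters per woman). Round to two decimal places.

Sum of female ASFRs = 0.0497 + 0.0509 + 0.0479 + 0.0494 + 0.0507 + 0.0484 + 0.0401 + 0.0299 + 0.0277 + 0.0229 = 0.4176
GRR = 0.4176

0.42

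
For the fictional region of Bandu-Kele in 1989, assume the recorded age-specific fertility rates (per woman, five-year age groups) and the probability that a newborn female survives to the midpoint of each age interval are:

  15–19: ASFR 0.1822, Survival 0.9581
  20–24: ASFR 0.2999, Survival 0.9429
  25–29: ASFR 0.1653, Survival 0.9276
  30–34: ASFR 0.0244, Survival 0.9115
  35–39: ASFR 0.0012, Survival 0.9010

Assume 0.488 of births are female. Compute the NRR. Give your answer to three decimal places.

1.547

Proportion female at birth = 0.488.
Per-age-group product (5 × ASFR × survival probability):
  15–19: 5 × 0.1822 × 0.9581 = 0.87283
  20–24: 5 × 0.2999 × 0.9429 = 1.41388
  25–29: 5 × 0.1653 × 0.9276 = 0.76666
  30–34: 5 × 0.0244 × 0.9115 = 0.11120
  35–39: 5 × 0.0012 × 0.9010 = 0.00541
Sum = 3.16998
NRR = 0.488 × 3.16998 = 1.54695
An NRR exceeding 1 indicates intrinsic growth under these rates.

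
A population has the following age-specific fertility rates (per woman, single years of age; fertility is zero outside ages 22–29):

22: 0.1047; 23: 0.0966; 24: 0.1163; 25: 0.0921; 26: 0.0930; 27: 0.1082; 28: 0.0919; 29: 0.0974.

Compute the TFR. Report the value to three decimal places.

Sum of ASFRs = 0.1047 + 0.0966 + 0.1163 + 0.0921 + 0.0930 + 0.1082 + 0.0919 + 0.0974 = 0.8002
TFR = 0.8002

0.800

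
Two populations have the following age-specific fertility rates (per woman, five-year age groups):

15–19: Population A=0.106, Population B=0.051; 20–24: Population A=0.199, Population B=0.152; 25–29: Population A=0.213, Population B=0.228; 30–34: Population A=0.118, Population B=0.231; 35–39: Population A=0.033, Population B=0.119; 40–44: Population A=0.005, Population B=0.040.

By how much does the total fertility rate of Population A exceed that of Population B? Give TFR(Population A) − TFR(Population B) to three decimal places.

Population A:
  Sum of ASFRs = 0.106 + 0.199 + 0.213 + 0.118 + 0.033 + 0.005 = 0.674
  TFR = 5 × 0.674 = 3.37
Population B:
  Sum of ASFRs = 0.051 + 0.152 + 0.228 + 0.231 + 0.119 + 0.040 = 0.821
  TFR = 5 × 0.821 = 4.105
Difference = 3.37 − 4.105 = -0.735

-0.735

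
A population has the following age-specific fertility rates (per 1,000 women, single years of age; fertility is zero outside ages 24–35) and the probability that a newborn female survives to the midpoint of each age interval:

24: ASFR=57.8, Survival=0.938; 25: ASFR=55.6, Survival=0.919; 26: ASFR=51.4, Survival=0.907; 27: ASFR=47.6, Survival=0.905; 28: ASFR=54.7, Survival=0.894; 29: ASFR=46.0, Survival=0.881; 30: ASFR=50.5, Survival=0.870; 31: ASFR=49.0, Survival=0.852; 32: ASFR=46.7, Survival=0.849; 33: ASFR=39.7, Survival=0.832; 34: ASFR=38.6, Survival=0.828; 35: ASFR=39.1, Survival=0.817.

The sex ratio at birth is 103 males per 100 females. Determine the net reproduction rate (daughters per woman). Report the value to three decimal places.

0.250

Proportion female at birth = 100 / (100 + 103) = 0.49261.
Weighting each age-specific rate by interval width and survival:
  24: 1 × 57.8/1000 × 0.938 = 0.05422
  25: 1 × 55.6/1000 × 0.919 = 0.05110
  26: 1 × 51.4/1000 × 0.907 = 0.04662
  27: 1 × 47.6/1000 × 0.905 = 0.04308
  28: 1 × 54.7/1000 × 0.894 = 0.04890
  29: 1 × 46.0/1000 × 0.881 = 0.04053
  30: 1 × 50.5/1000 × 0.870 = 0.04394
  31: 1 × 49.0/1000 × 0.852 = 0.04175
  32: 1 × 46.7/1000 × 0.849 = 0.03965
  33: 1 × 39.7/1000 × 0.832 = 0.03303
  34: 1 × 38.6/1000 × 0.828 = 0.03196
  35: 1 × 39.1/1000 × 0.817 = 0.03194
Sum = 0.50672
NRR = 0.49261 × 0.50672 = 0.24962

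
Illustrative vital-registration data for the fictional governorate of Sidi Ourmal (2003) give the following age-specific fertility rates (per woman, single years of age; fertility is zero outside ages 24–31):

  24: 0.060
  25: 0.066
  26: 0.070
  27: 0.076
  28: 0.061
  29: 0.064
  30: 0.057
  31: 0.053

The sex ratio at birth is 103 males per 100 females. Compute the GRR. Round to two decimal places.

Proportion female at birth = 100 / (100 + 103) = 0.49261.
Sum of ASFRs = 0.060 + 0.066 + 0.070 + 0.076 + 0.061 + 0.064 + 0.057 + 0.053 = 0.507
TFR = 0.507
GRR = 0.49261 × 0.507 = 0.24975

0.25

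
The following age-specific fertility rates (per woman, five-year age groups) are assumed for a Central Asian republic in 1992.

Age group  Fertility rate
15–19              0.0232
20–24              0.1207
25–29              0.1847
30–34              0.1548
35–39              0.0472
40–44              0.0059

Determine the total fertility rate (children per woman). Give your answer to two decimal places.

Sum of ASFRs = 0.0232 + 0.1207 + 0.1847 + 0.1548 + 0.0472 + 0.0059 = 0.5365
TFR = 5 × 0.5365 = 2.6825

2.68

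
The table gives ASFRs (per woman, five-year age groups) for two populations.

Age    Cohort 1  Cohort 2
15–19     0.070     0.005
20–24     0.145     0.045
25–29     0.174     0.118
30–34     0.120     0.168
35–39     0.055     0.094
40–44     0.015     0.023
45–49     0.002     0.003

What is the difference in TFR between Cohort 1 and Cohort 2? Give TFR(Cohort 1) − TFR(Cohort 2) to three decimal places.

Cohort 1:
  Sum of ASFRs = 0.070 + 0.145 + 0.174 + 0.120 + 0.055 + 0.015 + 0.002 = 0.581
  TFR = 5 × 0.581 = 2.905
Cohort 2:
  Sum of ASFRs = 0.005 + 0.045 + 0.118 + 0.168 + 0.094 + 0.023 + 0.003 = 0.456
  TFR = 5 × 0.456 = 2.28
Difference = 2.905 − 2.28 = 0.625

0.625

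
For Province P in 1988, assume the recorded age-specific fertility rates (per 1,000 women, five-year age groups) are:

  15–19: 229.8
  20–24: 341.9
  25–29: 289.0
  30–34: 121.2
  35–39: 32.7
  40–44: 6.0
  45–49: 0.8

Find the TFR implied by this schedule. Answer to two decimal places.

Sum of ASFRs = 229.8 + 341.9 + 289.0 + 121.2 + 32.7 + 6.0 + 0.8 = 1021.4
TFR = 5 × 1021.4 / 1000 = 5.107

5.11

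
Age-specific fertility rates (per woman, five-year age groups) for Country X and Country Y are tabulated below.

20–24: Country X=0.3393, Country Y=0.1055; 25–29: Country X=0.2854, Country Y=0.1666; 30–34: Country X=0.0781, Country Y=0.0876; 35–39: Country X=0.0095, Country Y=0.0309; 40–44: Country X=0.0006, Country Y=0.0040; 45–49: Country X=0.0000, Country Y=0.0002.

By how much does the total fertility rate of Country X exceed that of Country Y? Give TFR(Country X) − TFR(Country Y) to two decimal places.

Country X:
  Sum of ASFRs = 0.3393 + 0.2854 + 0.0781 + 0.0095 + 0.0006 + 0.0000 = 0.7129
  TFR = 5 × 0.7129 = 3.5645
Country Y:
  Sum of ASFRs = 0.1055 + 0.1666 + 0.0876 + 0.0309 + 0.0040 + 0.0002 = 0.3948
  TFR = 5 × 0.3948 = 1.974
Difference = 3.5645 − 1.974 = 1.5905

1.59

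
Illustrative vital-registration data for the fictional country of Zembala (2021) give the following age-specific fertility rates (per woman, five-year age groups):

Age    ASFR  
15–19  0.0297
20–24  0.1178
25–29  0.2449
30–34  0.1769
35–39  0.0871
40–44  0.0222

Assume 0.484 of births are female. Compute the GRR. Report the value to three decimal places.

Proportion female at birth = 0.484.
Sum of ASFRs = 0.0297 + 0.1178 + 0.2449 + 0.1769 + 0.0871 + 0.0222 = 0.6786
TFR = 5 × 0.6786 = 3.393
GRR = 0.484 × 3.393 = 1.64221

1.642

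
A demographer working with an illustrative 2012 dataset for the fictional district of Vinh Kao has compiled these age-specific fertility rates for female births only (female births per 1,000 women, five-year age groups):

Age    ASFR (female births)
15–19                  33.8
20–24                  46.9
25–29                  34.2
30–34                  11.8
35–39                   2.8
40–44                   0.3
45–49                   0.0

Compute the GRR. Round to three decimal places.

Sum of female ASFRs = 33.8 + 46.9 + 34.2 + 11.8 + 2.8 + 0.3 + 0.0 = 129.8
GRR = 5 × 129.8 / 1000 = 0.649

0.649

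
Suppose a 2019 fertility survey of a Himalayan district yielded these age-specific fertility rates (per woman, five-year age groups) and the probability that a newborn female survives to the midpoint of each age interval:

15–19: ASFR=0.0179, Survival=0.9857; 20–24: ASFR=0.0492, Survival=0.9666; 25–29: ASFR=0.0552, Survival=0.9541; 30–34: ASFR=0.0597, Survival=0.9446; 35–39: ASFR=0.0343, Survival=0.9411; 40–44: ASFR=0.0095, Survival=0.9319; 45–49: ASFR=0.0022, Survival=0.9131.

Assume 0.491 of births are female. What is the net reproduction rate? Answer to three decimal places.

Proportion female at birth = 0.491.
Per-age-group product (5 × ASFR × survival probability):
  15–19: 5 × 0.0179 × 0.9857 = 0.08822
  20–24: 5 × 0.0492 × 0.9666 = 0.23778
  25–29: 5 × 0.0552 × 0.9541 = 0.26333
  30–34: 5 × 0.0597 × 0.9446 = 0.28196
  35–39: 5 × 0.0343 × 0.9411 = 0.16140
  40–44: 5 × 0.0095 × 0.9319 = 0.04427
  45–49: 5 × 0.0022 × 0.9131 = 0.01004
Sum = 1.08700
NRR = 0.491 × 1.08700 = 0.53372

0.534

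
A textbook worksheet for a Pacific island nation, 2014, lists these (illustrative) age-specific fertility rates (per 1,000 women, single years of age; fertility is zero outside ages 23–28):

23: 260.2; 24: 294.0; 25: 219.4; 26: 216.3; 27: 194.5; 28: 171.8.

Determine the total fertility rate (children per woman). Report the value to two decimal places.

Sum of ASFRs = 260.2 + 294.0 + 219.4 + 216.3 + 194.5 + 171.8 = 1356.2
TFR = 1356.2 / 1000 = 1.3562

1.36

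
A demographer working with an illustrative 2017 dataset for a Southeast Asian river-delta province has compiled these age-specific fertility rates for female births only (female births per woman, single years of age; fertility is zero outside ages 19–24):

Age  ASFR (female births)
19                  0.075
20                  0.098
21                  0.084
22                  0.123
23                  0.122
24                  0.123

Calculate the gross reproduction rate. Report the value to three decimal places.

Sum of female ASFRs = 0.075 + 0.098 + 0.084 + 0.123 + 0.122 + 0.123 = 0.625
GRR = 0.625

0.625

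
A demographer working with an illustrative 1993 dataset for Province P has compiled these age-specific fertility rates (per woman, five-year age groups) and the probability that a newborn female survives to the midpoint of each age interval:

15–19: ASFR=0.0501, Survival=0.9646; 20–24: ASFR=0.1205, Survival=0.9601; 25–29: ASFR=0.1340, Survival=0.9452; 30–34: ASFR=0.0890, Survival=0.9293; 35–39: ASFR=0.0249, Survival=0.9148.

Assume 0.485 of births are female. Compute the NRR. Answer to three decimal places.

0.961

Proportion female at birth = 0.485.
Survival-weighted fertility by age (5·fₓ·Sₓ):
  15–19: 5 × 0.0501 × 0.9646 = 0.24163
  20–24: 5 × 0.1205 × 0.9601 = 0.57846
  25–29: 5 × 0.1340 × 0.9452 = 0.63328
  30–34: 5 × 0.0890 × 0.9293 = 0.41354
  35–39: 5 × 0.0249 × 0.9148 = 0.11389
Sum = 1.98080
NRR = 0.485 × 1.98080 = 0.96069
An NRR under 1 implies long-run decline under these rates.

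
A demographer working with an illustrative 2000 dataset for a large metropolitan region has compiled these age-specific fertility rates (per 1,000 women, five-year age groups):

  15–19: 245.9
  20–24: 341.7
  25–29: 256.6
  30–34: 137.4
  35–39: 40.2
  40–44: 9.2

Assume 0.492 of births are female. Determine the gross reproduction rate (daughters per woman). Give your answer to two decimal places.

Proportion female at birth = 0.492.
Sum of ASFRs = 245.9 + 341.7 + 256.6 + 137.4 + 40.2 + 9.2 = 1031.0
TFR = 5 × 1031.0 / 1000 = 5.155
GRR = 0.492 × 5.155 = 2.53626

2.54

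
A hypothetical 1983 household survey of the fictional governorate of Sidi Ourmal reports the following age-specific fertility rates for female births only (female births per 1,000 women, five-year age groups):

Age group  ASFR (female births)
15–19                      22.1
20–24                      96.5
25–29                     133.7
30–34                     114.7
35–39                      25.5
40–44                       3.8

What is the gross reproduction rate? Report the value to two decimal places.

Sum of female ASFRs = 22.1 + 96.5 + 133.7 + 114.7 + 25.5 + 3.8 = 396.3
GRR = 5 × 396.3 / 1000 = 1.9815

1.98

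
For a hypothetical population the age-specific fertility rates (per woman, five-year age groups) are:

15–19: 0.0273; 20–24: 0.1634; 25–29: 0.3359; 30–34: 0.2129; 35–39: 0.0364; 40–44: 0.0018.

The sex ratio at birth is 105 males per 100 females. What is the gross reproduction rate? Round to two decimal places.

1.90

Proportion female at birth = 100 / (100 + 105) = 0.48780.
Sum of ASFRs = 0.0273 + 0.1634 + 0.3359 + 0.2129 + 0.0364 + 0.0018 = 0.7777
TFR = 5 × 0.7777 = 3.8885
GRR = 0.48780 × 3.8885 = 1.89681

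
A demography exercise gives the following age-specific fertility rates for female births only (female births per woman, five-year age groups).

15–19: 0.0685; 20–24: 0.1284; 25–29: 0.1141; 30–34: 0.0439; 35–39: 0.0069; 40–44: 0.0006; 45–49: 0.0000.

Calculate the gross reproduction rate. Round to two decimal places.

1.81

Sum of female ASFRs = 0.0685 + 0.1284 + 0.1141 + 0.0439 + 0.0069 + 0.0006 + 0.0000 = 0.3624
GRR = 5 × 0.3624 = 1.812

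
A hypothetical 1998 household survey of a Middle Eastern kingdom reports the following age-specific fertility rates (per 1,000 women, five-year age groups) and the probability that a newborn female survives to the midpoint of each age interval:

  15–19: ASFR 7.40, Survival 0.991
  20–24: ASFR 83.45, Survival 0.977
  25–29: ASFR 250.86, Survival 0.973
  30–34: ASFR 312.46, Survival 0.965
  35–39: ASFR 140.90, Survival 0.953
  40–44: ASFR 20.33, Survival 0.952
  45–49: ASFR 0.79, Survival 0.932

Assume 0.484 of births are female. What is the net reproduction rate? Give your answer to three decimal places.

1.909

Proportion female at birth = 0.484.
Survival-weighted fertility by age (5·fₓ·Sₓ):
  15–19: 5 × 7.40/1000 × 0.991 = 0.03667
  20–24: 5 × 83.45/1000 × 0.977 = 0.40765
  25–29: 5 × 250.86/1000 × 0.973 = 1.22043
  30–34: 5 × 312.46/1000 × 0.965 = 1.50762
  35–39: 5 × 140.90/1000 × 0.953 = 0.67139
  40–44: 5 × 20.33/1000 × 0.952 = 0.09677
  45–49: 5 × 0.79/1000 × 0.932 = 0.00368
Sum = 3.94421
NRR = 0.484 × 3.94421 = 1.90900
NRR > 1, so each generation more than replaces itself.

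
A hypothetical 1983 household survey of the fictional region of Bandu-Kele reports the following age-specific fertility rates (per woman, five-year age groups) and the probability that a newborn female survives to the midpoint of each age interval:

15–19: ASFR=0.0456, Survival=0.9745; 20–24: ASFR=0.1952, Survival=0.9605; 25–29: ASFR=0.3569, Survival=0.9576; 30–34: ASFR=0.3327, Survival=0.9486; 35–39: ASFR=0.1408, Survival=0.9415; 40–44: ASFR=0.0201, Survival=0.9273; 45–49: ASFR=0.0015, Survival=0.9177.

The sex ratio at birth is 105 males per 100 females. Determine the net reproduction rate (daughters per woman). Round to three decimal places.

Proportion female at birth = 100 / (100 + 105) = 0.48780.
Per-age-group product (5 × ASFR × survival probability):
  15–19: 5 × 0.0456 × 0.9745 = 0.22219
  20–24: 5 × 0.1952 × 0.9605 = 0.93745
  25–29: 5 × 0.3569 × 0.9576 = 1.70884
  30–34: 5 × 0.3327 × 0.9486 = 1.57800
  35–39: 5 × 0.1408 × 0.9415 = 0.66282
  40–44: 5 × 0.0201 × 0.9273 = 0.09319
  45–49: 5 × 0.0015 × 0.9177 = 0.00688
Sum = 5.20937
NRR = 0.48780 × 5.20937 = 2.54113
An NRR exceeding 1 indicates intrinsic growth under these rates.

2.541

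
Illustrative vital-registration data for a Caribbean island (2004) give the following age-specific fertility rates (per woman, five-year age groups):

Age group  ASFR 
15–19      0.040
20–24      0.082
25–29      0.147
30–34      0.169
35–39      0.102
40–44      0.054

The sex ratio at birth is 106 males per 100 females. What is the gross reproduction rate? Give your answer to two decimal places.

Proportion female at birth = 100 / (100 + 106) = 0.48544.
Sum of ASFRs = 0.040 + 0.082 + 0.147 + 0.169 + 0.102 + 0.054 = 0.594
TFR = 5 × 0.594 = 2.97
GRR = 0.48544 × 2.97 = 1.44176

1.44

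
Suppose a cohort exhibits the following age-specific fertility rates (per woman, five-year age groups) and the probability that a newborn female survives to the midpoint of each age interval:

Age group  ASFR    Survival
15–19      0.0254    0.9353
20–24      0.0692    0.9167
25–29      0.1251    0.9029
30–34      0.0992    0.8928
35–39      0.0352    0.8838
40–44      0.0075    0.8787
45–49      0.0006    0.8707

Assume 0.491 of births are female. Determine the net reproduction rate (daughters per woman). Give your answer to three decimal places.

Proportion female at birth = 0.491.
Survival-weighted fertility by age (5·fₓ·Sₓ):
  15–19: 5 × 0.0254 × 0.9353 = 0.11878
  20–24: 5 × 0.0692 × 0.9167 = 0.31718
  25–29: 5 × 0.1251 × 0.9029 = 0.56476
  30–34: 5 × 0.0992 × 0.8928 = 0.44283
  35–39: 5 × 0.0352 × 0.8838 = 0.15555
  40–44: 5 × 0.0075 × 0.8787 = 0.03295
  45–49: 5 × 0.0006 × 0.8707 = 0.00261
Sum = 1.63466
NRR = 0.491 × 1.63466 = 0.80262

0.803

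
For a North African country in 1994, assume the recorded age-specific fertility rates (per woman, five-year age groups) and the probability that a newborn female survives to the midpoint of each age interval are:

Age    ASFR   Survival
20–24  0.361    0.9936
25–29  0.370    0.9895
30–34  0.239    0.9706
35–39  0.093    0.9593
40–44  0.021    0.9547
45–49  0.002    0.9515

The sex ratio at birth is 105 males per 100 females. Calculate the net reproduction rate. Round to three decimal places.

Proportion female at birth = 100 / (100 + 105) = 0.48780.
Per-age-group product (5 × ASFR × survival probability):
  20–24: 5 × 0.361 × 0.9936 = 1.79345
  25–29: 5 × 0.370 × 0.9895 = 1.83058
  30–34: 5 × 0.239 × 0.9706 = 1.15987
  35–39: 5 × 0.093 × 0.9593 = 0.44607
  40–44: 5 × 0.021 × 0.9547 = 0.10024
  45–49: 5 × 0.002 × 0.9515 = 0.00952
Sum = 5.33973
NRR = 0.48780 × 5.33973 = 2.60472

2.605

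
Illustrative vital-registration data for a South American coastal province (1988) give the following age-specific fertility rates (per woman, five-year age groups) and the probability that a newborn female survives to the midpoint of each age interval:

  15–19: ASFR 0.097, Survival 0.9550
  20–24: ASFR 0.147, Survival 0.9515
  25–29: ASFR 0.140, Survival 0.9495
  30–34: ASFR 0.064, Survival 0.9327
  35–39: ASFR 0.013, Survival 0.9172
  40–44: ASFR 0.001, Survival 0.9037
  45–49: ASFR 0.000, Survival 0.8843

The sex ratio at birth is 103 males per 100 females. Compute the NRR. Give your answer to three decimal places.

1.079

Proportion female at birth = 100 / (100 + 103) = 0.49261.
Survival-weighted fertility by age (5·fₓ·Sₓ):
  15–19: 5 × 0.097 × 0.9550 = 0.46318
  20–24: 5 × 0.147 × 0.9515 = 0.69935
  25–29: 5 × 0.140 × 0.9495 = 0.66465
  30–34: 5 × 0.064 × 0.9327 = 0.29846
  35–39: 5 × 0.013 × 0.9172 = 0.05962
  40–44: 5 × 0.001 × 0.9037 = 0.00452
  45–49: 5 × 0.000 × 0.8843 = 0.00000
Sum = 2.18978
NRR = 0.49261 × 2.18978 = 1.07871
NRR > 1, so each generation more than replaces itself.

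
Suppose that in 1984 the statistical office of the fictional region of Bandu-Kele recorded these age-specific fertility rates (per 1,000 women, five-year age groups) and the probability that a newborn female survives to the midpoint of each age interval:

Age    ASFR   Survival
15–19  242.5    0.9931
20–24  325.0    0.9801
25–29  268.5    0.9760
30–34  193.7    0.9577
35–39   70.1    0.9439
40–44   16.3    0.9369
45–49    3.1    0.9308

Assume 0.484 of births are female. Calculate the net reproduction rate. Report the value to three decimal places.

2.641

Proportion female at birth = 0.484.
Per-age-group product (5 × ASFR × survival probability):
  15–19: 5 × 242.5/1000 × 0.9931 = 1.20413
  20–24: 5 × 325.0/1000 × 0.9801 = 1.59266
  25–29: 5 × 268.5/1000 × 0.9760 = 1.31028
  30–34: 5 × 193.7/1000 × 0.9577 = 0.92753
  35–39: 5 × 70.1/1000 × 0.9439 = 0.33084
  40–44: 5 × 16.3/1000 × 0.9369 = 0.07636
  45–49: 5 × 3.1/1000 × 0.9308 = 0.01443
Sum = 5.45623
NRR = 0.484 × 5.45623 = 2.64082
An NRR exceeding 1 indicates intrinsic growth under these rates.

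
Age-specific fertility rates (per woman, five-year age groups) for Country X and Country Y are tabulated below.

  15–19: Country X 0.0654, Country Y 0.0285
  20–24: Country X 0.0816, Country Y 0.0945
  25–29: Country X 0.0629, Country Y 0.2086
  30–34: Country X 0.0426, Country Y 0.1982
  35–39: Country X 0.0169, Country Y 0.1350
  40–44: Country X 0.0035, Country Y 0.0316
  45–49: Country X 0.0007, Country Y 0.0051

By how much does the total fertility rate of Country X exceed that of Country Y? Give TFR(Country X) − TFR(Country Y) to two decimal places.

Country X:
  Sum of ASFRs = 0.0654 + 0.0816 + 0.0629 + 0.0426 + 0.0169 + 0.0035 + 0.0007 = 0.2736
  TFR = 5 × 0.2736 = 1.368
Country Y:
  Sum of ASFRs = 0.0285 + 0.0945 + 0.2086 + 0.1982 + 0.1350 + 0.0316 + 0.0051 = 0.7015
  TFR = 5 × 0.7015 = 3.5075
Difference = 1.368 − 3.5075 = -2.1395

-2.14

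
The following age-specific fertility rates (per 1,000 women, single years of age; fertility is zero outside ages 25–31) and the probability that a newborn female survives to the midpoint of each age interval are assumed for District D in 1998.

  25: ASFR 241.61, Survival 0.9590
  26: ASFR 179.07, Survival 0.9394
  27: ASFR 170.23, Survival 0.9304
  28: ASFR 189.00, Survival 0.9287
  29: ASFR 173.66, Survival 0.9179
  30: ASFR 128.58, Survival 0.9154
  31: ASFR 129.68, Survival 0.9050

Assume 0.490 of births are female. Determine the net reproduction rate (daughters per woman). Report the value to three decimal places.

Proportion female at birth = 0.490.
Each age group contributes 1 × ASFR × survival:
  25: 1 × 241.61/1000 × 0.9590 = 0.23170
  26: 1 × 179.07/1000 × 0.9394 = 0.16822
  27: 1 × 170.23/1000 × 0.9304 = 0.15838
  28: 1 × 189.00/1000 × 0.9287 = 0.17552
  29: 1 × 173.66/1000 × 0.9179 = 0.15940
  30: 1 × 128.58/1000 × 0.9154 = 0.11770
  31: 1 × 129.68/1000 × 0.9050 = 0.11736
Sum = 1.12828
NRR = 0.490 × 1.12828 = 0.55286
An NRR under 1 implies long-run decline under these rates.

0.553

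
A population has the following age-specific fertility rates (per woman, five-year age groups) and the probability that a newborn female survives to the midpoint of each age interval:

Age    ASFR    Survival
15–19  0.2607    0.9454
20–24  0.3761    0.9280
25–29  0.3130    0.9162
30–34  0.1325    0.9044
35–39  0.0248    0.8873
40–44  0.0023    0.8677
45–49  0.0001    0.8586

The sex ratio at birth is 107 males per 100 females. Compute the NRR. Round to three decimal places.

Proportion female at birth = 100 / (100 + 107) = 0.48309.
Survival-weighted fertility by age (5·fₓ·Sₓ):
  15–19: 5 × 0.2607 × 0.9454 = 1.23233
  20–24: 5 × 0.3761 × 0.9280 = 1.74510
  25–29: 5 × 0.3130 × 0.9162 = 1.43385
  30–34: 5 × 0.1325 × 0.9044 = 0.59917
  35–39: 5 × 0.0248 × 0.8873 = 0.11003
  40–44: 5 × 0.0023 × 0.8677 = 0.00998
  45–49: 5 × 0.0001 × 0.8586 = 0.00043
Sum = 5.13089
NRR = 0.48309 × 5.13089 = 2.47868
With NRR above 1 the population is above replacement fertility.

2.479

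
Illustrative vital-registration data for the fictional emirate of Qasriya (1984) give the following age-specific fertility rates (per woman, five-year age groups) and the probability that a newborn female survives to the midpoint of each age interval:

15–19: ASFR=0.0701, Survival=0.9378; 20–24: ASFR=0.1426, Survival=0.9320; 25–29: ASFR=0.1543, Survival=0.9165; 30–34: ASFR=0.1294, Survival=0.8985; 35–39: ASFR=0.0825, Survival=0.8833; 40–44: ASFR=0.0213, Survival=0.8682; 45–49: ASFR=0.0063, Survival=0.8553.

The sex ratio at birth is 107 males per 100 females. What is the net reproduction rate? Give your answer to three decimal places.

Proportion female at birth = 100 / (100 + 107) = 0.48309.
Each age group contributes 5 × ASFR × survival:
  15–19: 5 × 0.0701 × 0.9378 = 0.32870
  20–24: 5 × 0.1426 × 0.9320 = 0.66452
  25–29: 5 × 0.1543 × 0.9165 = 0.70708
  30–34: 5 × 0.1294 × 0.8985 = 0.58133
  35–39: 5 × 0.0825 × 0.8833 = 0.36436
  40–44: 5 × 0.0213 × 0.8682 = 0.09246
  45–49: 5 × 0.0063 × 0.8553 = 0.02694
Sum = 2.76539
NRR = 0.48309 × 2.76539 = 1.33593
NRR > 1, so each generation more than replaces itself.

1.336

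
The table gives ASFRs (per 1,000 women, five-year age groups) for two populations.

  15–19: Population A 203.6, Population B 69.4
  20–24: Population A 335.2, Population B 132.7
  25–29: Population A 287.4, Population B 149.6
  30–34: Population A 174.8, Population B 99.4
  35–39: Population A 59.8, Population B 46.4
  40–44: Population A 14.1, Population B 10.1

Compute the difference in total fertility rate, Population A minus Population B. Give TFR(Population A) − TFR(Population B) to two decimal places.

Population A:
  Sum of ASFRs = 203.6 + 335.2 + 287.4 + 174.8 + 59.8 + 14.1 = 1074.9
  TFR = 5 × 1074.9 / 1000 = 5.3745
Population B:
  Sum of ASFRs = 69.4 + 132.7 + 149.6 + 99.4 + 46.4 + 10.1 = 507.6
  TFR = 5 × 507.6 / 1000 = 2.538
Difference = 5.3745 − 2.538 = 2.8365

2.84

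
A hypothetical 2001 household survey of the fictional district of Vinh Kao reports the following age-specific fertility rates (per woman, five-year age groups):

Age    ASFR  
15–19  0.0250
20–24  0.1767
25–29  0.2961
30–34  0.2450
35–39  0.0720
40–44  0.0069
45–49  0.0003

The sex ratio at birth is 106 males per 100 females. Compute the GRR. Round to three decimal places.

Proportion female at birth = 100 / (100 + 106) = 0.48544.
Sum of ASFRs = 0.0250 + 0.1767 + 0.2961 + 0.2450 + 0.0720 + 0.0069 + 0.0003 = 0.8220
TFR = 5 × 0.8220 = 4.11
GRR = 0.48544 × 4.11 = 1.99516

1.995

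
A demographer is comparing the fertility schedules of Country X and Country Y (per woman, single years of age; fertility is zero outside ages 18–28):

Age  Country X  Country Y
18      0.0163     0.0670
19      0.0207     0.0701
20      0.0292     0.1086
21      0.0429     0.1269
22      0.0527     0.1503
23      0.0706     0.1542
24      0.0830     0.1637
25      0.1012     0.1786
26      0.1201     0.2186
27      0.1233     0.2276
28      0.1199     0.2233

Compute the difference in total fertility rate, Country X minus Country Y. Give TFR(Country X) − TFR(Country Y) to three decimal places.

Country X:
  Sum of ASFRs = 0.0163 + 0.0207 + 0.0292 + 0.0429 + 0.0527 + 0.0706 + 0.0830 + 0.1012 + 0.1201 + 0.1233 + 0.1199 = 0.7799
  TFR = 0.7799
Country Y:
  Sum of ASFRs = 0.0670 + 0.0701 + 0.1086 + 0.1269 + 0.1503 + 0.1542 + 0.1637 + 0.1786 + 0.2186 + 0.2276 + 0.2233 = 1.6889
  TFR = 1.6889
Difference = 0.7799 − 1.6889 = -0.909

-0.909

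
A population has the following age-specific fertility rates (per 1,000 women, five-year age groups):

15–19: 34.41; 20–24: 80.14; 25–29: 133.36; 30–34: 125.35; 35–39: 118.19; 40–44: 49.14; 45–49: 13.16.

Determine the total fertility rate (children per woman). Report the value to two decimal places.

Sum of ASFRs = 34.41 + 80.14 + 133.36 + 125.35 + 118.19 + 49.14 + 13.16 = 553.75
TFR = 5 × 553.75 / 1000 = 2.76875

2.77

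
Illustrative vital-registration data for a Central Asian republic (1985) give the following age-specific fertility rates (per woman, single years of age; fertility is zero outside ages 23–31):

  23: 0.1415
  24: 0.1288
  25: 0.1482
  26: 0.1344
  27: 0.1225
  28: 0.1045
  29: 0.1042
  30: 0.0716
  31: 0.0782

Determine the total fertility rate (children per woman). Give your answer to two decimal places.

Sum of ASFRs = 0.1415 + 0.1288 + 0.1482 + 0.1344 + 0.1225 + 0.1045 + 0.1042 + 0.0716 + 0.0782 = 1.0339
TFR = 1.0339

1.03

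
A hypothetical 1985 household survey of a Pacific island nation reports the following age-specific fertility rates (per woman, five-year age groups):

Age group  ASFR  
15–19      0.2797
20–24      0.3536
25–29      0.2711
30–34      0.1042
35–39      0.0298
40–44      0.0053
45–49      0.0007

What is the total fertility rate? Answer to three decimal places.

5.222

Sum of ASFRs = 0.2797 + 0.3536 + 0.2711 + 0.1042 + 0.0298 + 0.0053 + 0.0007 = 1.0444
TFR = 5 × 1.0444 = 5.222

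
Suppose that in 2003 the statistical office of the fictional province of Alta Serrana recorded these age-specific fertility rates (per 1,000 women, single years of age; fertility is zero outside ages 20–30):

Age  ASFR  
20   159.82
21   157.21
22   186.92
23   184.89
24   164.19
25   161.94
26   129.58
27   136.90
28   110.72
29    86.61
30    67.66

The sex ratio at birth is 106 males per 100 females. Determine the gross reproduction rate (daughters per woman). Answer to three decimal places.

Proportion female at birth = 100 / (100 + 106) = 0.48544.
Sum of ASFRs = 159.82 + 157.21 + 186.92 + 184.89 + 164.19 + 161.94 + 129.58 + 136.90 + 110.72 + 86.61 + 67.66 = 1546.44
TFR = 1546.44 / 1000 = 1.54644
GRR = 0.48544 × 1.54644 = 0.75070

0.751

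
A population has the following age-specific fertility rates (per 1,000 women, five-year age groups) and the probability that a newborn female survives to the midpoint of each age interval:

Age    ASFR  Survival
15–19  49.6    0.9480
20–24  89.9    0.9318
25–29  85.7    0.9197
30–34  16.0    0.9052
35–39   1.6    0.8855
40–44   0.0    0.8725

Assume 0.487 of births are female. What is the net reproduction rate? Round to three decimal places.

Proportion female at birth = 0.487.
Each age group contributes 5 × ASFR × survival:
  15–19: 5 × 49.6/1000 × 0.9480 = 0.23510
  20–24: 5 × 89.9/1000 × 0.9318 = 0.41884
  25–29: 5 × 85.7/1000 × 0.9197 = 0.39409
  30–34: 5 × 16.0/1000 × 0.9052 = 0.07242
  35–39: 5 × 1.6/1000 × 0.8855 = 0.00708
  40–44: 5 × 0.0/1000 × 0.8725 = 0.00000
Sum = 1.12753
NRR = 0.487 × 1.12753 = 0.54911

0.549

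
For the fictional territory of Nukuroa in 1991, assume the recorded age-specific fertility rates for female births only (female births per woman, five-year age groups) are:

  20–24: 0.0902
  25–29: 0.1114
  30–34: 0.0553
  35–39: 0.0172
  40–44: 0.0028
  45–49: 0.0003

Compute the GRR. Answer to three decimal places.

Sum of female ASFRs = 0.0902 + 0.1114 + 0.0553 + 0.0172 + 0.0028 + 0.0003 = 0.2772
GRR = 5 × 0.2772 = 1.386

1.386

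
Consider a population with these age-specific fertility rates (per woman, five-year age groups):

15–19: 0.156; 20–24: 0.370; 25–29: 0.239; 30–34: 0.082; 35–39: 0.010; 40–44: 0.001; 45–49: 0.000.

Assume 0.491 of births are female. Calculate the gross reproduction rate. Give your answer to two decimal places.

Proportion female at birth = 0.491.
Sum of ASFRs = 0.156 + 0.370 + 0.239 + 0.082 + 0.010 + 0.001 + 0.000 = 0.858
TFR = 5 × 0.858 = 4.29
GRR = 0.491 × 4.29 = 2.10639

2.11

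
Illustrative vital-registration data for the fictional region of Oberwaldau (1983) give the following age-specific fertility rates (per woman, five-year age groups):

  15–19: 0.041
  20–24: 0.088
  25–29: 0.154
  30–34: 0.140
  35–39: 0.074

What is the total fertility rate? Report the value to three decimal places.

2.485

Sum of ASFRs = 0.041 + 0.088 + 0.154 + 0.140 + 0.074 = 0.497
TFR = 5 × 0.497 = 2.485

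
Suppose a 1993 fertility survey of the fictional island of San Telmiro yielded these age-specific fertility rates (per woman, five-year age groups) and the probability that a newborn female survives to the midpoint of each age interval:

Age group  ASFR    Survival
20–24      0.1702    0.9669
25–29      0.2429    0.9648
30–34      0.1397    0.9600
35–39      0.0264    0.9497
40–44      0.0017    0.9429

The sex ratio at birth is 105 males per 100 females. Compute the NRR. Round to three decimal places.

1.365

Proportion female at birth = 100 / (100 + 105) = 0.48780.
Per-age-group product (5 × ASFR × survival probability):
  20–24: 5 × 0.1702 × 0.9669 = 0.82283
  25–29: 5 × 0.2429 × 0.9648 = 1.17175
  30–34: 5 × 0.1397 × 0.9600 = 0.67056
  35–39: 5 × 0.0264 × 0.9497 = 0.12536
  40–44: 5 × 0.0017 × 0.9429 = 0.00801
Sum = 2.79851
NRR = 0.48780 × 2.79851 = 1.36511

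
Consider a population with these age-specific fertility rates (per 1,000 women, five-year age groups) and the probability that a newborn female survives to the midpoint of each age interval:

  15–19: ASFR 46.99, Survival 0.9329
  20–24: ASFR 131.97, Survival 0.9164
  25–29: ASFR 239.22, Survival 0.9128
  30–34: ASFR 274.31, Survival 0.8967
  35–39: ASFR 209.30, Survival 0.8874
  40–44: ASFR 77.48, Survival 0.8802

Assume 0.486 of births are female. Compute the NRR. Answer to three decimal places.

2.146

Proportion female at birth = 0.486.
Weighting each age-specific rate by interval width and survival:
  15–19: 5 × 46.99/1000 × 0.9329 = 0.21918
  20–24: 5 × 131.97/1000 × 0.9164 = 0.60469
  25–29: 5 × 239.22/1000 × 0.9128 = 1.09180
  30–34: 5 × 274.31/1000 × 0.8967 = 1.22987
  35–39: 5 × 209.30/1000 × 0.8874 = 0.92866
  40–44: 5 × 77.48/1000 × 0.8802 = 0.34099
Sum = 4.41519
NRR = 0.486 × 4.41519 = 2.14578
An NRR exceeding 1 indicates intrinsic growth under these rates.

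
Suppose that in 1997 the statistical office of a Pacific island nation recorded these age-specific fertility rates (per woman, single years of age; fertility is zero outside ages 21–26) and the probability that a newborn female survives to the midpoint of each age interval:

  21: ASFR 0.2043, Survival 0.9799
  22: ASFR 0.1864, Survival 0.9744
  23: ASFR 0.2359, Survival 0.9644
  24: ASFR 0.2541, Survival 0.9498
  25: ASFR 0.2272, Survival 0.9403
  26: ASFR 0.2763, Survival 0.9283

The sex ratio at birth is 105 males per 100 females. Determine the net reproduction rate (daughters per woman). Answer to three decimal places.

Proportion female at birth = 100 / (100 + 105) = 0.48780.
Per-age-group product (1 × ASFR × survival probability):
  21: 1 × 0.2043 × 0.9799 = 0.20019
  22: 1 × 0.1864 × 0.9744 = 0.18163
  23: 1 × 0.2359 × 0.9644 = 0.22750
  24: 1 × 0.2541 × 0.9498 = 0.24134
  25: 1 × 0.2272 × 0.9403 = 0.21364
  26: 1 × 0.2763 × 0.9283 = 0.25649
Sum = 1.32079
NRR = 0.48780 × 1.32079 = 0.64428

0.644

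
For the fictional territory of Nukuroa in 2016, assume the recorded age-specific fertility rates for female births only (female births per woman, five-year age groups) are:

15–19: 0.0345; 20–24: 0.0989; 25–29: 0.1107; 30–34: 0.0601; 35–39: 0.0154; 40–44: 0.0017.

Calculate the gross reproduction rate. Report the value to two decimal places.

1.61

Sum of female ASFRs = 0.0345 + 0.0989 + 0.1107 + 0.0601 + 0.0154 + 0.0017 = 0.3213
GRR = 5 × 0.3213 = 1.6065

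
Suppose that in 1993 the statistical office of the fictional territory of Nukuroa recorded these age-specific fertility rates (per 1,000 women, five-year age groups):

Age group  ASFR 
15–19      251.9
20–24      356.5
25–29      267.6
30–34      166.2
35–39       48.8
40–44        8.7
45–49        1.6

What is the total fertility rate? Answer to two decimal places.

5.51

Sum of ASFRs = 251.9 + 356.5 + 267.6 + 166.2 + 48.8 + 8.7 + 1.6 = 1101.3
TFR = 5 × 1101.3 / 1000 = 5.5065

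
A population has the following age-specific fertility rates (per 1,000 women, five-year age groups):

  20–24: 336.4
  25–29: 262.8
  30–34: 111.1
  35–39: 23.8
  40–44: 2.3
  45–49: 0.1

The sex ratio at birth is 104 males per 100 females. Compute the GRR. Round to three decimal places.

1.805

Proportion female at birth = 100 / (100 + 104) = 0.49020.
Sum of ASFRs = 336.4 + 262.8 + 111.1 + 23.8 + 2.3 + 0.1 = 736.5
TFR = 5 × 736.5 / 1000 = 3.6825
GRR = 0.49020 × 3.6825 = 1.80516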